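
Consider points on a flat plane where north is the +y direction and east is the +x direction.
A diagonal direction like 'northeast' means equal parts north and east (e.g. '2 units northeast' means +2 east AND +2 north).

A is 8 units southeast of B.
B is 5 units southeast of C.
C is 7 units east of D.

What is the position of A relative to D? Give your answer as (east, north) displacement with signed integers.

Answer: A is at (east=20, north=-13) relative to D.

Derivation:
Place D at the origin (east=0, north=0).
  C is 7 units east of D: delta (east=+7, north=+0); C at (east=7, north=0).
  B is 5 units southeast of C: delta (east=+5, north=-5); B at (east=12, north=-5).
  A is 8 units southeast of B: delta (east=+8, north=-8); A at (east=20, north=-13).
Therefore A relative to D: (east=20, north=-13).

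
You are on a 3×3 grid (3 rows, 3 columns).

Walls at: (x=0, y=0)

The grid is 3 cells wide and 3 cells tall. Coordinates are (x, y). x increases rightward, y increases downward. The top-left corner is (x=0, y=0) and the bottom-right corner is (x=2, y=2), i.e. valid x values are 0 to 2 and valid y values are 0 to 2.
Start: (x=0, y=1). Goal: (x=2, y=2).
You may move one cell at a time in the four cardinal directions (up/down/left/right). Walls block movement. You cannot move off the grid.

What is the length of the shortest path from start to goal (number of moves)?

Answer: Shortest path length: 3

Derivation:
BFS from (x=0, y=1) until reaching (x=2, y=2):
  Distance 0: (x=0, y=1)
  Distance 1: (x=1, y=1), (x=0, y=2)
  Distance 2: (x=1, y=0), (x=2, y=1), (x=1, y=2)
  Distance 3: (x=2, y=0), (x=2, y=2)  <- goal reached here
One shortest path (3 moves): (x=0, y=1) -> (x=1, y=1) -> (x=2, y=1) -> (x=2, y=2)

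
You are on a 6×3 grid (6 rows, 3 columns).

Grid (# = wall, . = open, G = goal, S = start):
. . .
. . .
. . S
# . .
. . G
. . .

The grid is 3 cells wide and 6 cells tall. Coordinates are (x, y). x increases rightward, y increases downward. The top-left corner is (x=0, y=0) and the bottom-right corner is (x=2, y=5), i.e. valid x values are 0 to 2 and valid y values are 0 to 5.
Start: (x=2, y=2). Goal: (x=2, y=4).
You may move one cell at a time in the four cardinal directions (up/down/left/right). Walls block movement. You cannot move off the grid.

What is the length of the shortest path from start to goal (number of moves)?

Answer: Shortest path length: 2

Derivation:
BFS from (x=2, y=2) until reaching (x=2, y=4):
  Distance 0: (x=2, y=2)
  Distance 1: (x=2, y=1), (x=1, y=2), (x=2, y=3)
  Distance 2: (x=2, y=0), (x=1, y=1), (x=0, y=2), (x=1, y=3), (x=2, y=4)  <- goal reached here
One shortest path (2 moves): (x=2, y=2) -> (x=2, y=3) -> (x=2, y=4)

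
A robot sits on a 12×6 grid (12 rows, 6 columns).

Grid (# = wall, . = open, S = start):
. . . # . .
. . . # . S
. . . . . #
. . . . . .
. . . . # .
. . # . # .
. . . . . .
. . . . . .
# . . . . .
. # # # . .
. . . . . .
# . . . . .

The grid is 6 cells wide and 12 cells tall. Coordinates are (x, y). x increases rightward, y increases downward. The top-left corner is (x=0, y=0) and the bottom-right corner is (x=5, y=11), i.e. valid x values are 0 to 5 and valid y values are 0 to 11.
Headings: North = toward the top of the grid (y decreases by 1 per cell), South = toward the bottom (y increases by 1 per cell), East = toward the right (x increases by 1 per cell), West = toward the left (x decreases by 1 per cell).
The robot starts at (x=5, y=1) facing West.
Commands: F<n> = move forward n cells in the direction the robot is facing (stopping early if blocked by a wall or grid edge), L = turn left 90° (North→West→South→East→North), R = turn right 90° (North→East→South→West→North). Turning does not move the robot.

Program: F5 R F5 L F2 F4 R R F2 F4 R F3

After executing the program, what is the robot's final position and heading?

Start: (x=5, y=1), facing West
  F5: move forward 1/5 (blocked), now at (x=4, y=1)
  R: turn right, now facing North
  F5: move forward 1/5 (blocked), now at (x=4, y=0)
  L: turn left, now facing West
  F2: move forward 0/2 (blocked), now at (x=4, y=0)
  F4: move forward 0/4 (blocked), now at (x=4, y=0)
  R: turn right, now facing North
  R: turn right, now facing East
  F2: move forward 1/2 (blocked), now at (x=5, y=0)
  F4: move forward 0/4 (blocked), now at (x=5, y=0)
  R: turn right, now facing South
  F3: move forward 1/3 (blocked), now at (x=5, y=1)
Final: (x=5, y=1), facing South

Answer: Final position: (x=5, y=1), facing South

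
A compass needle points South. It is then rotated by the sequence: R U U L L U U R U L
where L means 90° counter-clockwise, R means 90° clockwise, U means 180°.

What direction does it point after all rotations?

Answer: Final heading: West

Derivation:
Start: South
  R (right (90° clockwise)) -> West
  U (U-turn (180°)) -> East
  U (U-turn (180°)) -> West
  L (left (90° counter-clockwise)) -> South
  L (left (90° counter-clockwise)) -> East
  U (U-turn (180°)) -> West
  U (U-turn (180°)) -> East
  R (right (90° clockwise)) -> South
  U (U-turn (180°)) -> North
  L (left (90° counter-clockwise)) -> West
Final: West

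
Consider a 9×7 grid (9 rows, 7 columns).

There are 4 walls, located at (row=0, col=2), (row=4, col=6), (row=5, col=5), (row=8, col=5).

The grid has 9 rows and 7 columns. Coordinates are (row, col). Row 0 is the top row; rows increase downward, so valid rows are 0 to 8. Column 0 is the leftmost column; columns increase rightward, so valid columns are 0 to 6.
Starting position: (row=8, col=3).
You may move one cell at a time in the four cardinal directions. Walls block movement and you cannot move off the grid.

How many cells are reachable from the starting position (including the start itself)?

BFS flood-fill from (row=8, col=3):
  Distance 0: (row=8, col=3)
  Distance 1: (row=7, col=3), (row=8, col=2), (row=8, col=4)
  Distance 2: (row=6, col=3), (row=7, col=2), (row=7, col=4), (row=8, col=1)
  Distance 3: (row=5, col=3), (row=6, col=2), (row=6, col=4), (row=7, col=1), (row=7, col=5), (row=8, col=0)
  Distance 4: (row=4, col=3), (row=5, col=2), (row=5, col=4), (row=6, col=1), (row=6, col=5), (row=7, col=0), (row=7, col=6)
  Distance 5: (row=3, col=3), (row=4, col=2), (row=4, col=4), (row=5, col=1), (row=6, col=0), (row=6, col=6), (row=8, col=6)
  Distance 6: (row=2, col=3), (row=3, col=2), (row=3, col=4), (row=4, col=1), (row=4, col=5), (row=5, col=0), (row=5, col=6)
  Distance 7: (row=1, col=3), (row=2, col=2), (row=2, col=4), (row=3, col=1), (row=3, col=5), (row=4, col=0)
  Distance 8: (row=0, col=3), (row=1, col=2), (row=1, col=4), (row=2, col=1), (row=2, col=5), (row=3, col=0), (row=3, col=6)
  Distance 9: (row=0, col=4), (row=1, col=1), (row=1, col=5), (row=2, col=0), (row=2, col=6)
  Distance 10: (row=0, col=1), (row=0, col=5), (row=1, col=0), (row=1, col=6)
  Distance 11: (row=0, col=0), (row=0, col=6)
Total reachable: 59 (grid has 59 open cells total)

Answer: Reachable cells: 59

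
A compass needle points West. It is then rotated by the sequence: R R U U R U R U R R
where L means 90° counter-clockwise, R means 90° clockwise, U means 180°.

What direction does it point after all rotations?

Answer: Final heading: East

Derivation:
Start: West
  R (right (90° clockwise)) -> North
  R (right (90° clockwise)) -> East
  U (U-turn (180°)) -> West
  U (U-turn (180°)) -> East
  R (right (90° clockwise)) -> South
  U (U-turn (180°)) -> North
  R (right (90° clockwise)) -> East
  U (U-turn (180°)) -> West
  R (right (90° clockwise)) -> North
  R (right (90° clockwise)) -> East
Final: East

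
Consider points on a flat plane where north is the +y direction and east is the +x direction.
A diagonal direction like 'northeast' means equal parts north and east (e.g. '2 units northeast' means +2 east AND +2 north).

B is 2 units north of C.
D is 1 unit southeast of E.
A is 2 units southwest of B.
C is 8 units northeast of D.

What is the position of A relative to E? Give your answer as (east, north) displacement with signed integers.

Place E at the origin (east=0, north=0).
  D is 1 unit southeast of E: delta (east=+1, north=-1); D at (east=1, north=-1).
  C is 8 units northeast of D: delta (east=+8, north=+8); C at (east=9, north=7).
  B is 2 units north of C: delta (east=+0, north=+2); B at (east=9, north=9).
  A is 2 units southwest of B: delta (east=-2, north=-2); A at (east=7, north=7).
Therefore A relative to E: (east=7, north=7).

Answer: A is at (east=7, north=7) relative to E.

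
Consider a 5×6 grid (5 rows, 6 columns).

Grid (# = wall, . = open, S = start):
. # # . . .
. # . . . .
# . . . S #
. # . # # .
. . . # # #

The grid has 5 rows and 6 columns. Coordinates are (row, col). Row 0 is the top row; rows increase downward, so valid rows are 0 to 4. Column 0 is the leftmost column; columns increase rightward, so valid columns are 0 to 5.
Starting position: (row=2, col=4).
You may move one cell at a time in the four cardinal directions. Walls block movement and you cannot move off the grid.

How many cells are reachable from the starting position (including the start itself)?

Answer: Reachable cells: 16

Derivation:
BFS flood-fill from (row=2, col=4):
  Distance 0: (row=2, col=4)
  Distance 1: (row=1, col=4), (row=2, col=3)
  Distance 2: (row=0, col=4), (row=1, col=3), (row=1, col=5), (row=2, col=2)
  Distance 3: (row=0, col=3), (row=0, col=5), (row=1, col=2), (row=2, col=1), (row=3, col=2)
  Distance 4: (row=4, col=2)
  Distance 5: (row=4, col=1)
  Distance 6: (row=4, col=0)
  Distance 7: (row=3, col=0)
Total reachable: 16 (grid has 19 open cells total)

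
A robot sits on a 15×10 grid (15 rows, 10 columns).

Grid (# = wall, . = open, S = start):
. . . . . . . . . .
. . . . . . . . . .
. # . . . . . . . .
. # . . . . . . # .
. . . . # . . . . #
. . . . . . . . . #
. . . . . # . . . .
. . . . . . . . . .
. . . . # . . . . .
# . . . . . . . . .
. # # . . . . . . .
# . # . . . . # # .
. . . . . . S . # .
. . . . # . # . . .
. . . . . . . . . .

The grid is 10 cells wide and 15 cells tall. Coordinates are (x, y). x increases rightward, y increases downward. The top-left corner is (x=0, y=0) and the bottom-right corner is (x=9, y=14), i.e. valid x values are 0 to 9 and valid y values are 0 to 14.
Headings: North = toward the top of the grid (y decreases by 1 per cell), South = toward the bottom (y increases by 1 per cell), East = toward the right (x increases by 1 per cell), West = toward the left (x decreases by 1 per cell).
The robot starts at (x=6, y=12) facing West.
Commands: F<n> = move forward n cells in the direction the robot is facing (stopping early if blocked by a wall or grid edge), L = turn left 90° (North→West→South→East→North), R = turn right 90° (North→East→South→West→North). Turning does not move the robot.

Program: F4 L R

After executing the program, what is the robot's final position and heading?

Answer: Final position: (x=2, y=12), facing West

Derivation:
Start: (x=6, y=12), facing West
  F4: move forward 4, now at (x=2, y=12)
  L: turn left, now facing South
  R: turn right, now facing West
Final: (x=2, y=12), facing West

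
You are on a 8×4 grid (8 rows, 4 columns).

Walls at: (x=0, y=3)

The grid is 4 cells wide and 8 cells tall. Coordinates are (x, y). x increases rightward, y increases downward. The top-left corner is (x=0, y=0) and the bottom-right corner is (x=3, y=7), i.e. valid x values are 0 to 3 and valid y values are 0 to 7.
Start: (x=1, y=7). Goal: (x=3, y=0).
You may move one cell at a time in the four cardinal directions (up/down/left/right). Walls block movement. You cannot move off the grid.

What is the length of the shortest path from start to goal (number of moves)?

Answer: Shortest path length: 9

Derivation:
BFS from (x=1, y=7) until reaching (x=3, y=0):
  Distance 0: (x=1, y=7)
  Distance 1: (x=1, y=6), (x=0, y=7), (x=2, y=7)
  Distance 2: (x=1, y=5), (x=0, y=6), (x=2, y=6), (x=3, y=7)
  Distance 3: (x=1, y=4), (x=0, y=5), (x=2, y=5), (x=3, y=6)
  Distance 4: (x=1, y=3), (x=0, y=4), (x=2, y=4), (x=3, y=5)
  Distance 5: (x=1, y=2), (x=2, y=3), (x=3, y=4)
  Distance 6: (x=1, y=1), (x=0, y=2), (x=2, y=2), (x=3, y=3)
  Distance 7: (x=1, y=0), (x=0, y=1), (x=2, y=1), (x=3, y=2)
  Distance 8: (x=0, y=0), (x=2, y=0), (x=3, y=1)
  Distance 9: (x=3, y=0)  <- goal reached here
One shortest path (9 moves): (x=1, y=7) -> (x=2, y=7) -> (x=3, y=7) -> (x=3, y=6) -> (x=3, y=5) -> (x=3, y=4) -> (x=3, y=3) -> (x=3, y=2) -> (x=3, y=1) -> (x=3, y=0)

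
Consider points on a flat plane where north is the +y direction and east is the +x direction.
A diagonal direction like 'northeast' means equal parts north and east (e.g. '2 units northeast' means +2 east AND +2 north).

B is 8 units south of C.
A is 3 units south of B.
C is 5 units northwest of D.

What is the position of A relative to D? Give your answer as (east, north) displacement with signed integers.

Answer: A is at (east=-5, north=-6) relative to D.

Derivation:
Place D at the origin (east=0, north=0).
  C is 5 units northwest of D: delta (east=-5, north=+5); C at (east=-5, north=5).
  B is 8 units south of C: delta (east=+0, north=-8); B at (east=-5, north=-3).
  A is 3 units south of B: delta (east=+0, north=-3); A at (east=-5, north=-6).
Therefore A relative to D: (east=-5, north=-6).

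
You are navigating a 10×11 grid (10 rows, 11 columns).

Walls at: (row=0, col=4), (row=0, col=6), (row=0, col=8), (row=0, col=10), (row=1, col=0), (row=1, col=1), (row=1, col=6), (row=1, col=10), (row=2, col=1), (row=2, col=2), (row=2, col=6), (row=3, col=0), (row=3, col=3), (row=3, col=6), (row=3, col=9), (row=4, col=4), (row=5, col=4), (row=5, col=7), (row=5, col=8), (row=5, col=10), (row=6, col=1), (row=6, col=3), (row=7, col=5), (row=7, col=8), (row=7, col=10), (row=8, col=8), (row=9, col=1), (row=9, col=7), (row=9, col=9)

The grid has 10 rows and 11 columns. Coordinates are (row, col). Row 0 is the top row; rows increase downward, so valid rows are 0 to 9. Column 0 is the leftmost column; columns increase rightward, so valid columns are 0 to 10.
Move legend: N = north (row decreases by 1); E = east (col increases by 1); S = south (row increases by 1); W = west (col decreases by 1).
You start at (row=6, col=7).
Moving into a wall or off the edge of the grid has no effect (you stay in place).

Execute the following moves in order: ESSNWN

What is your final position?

Start: (row=6, col=7)
  E (east): (row=6, col=7) -> (row=6, col=8)
  S (south): blocked, stay at (row=6, col=8)
  S (south): blocked, stay at (row=6, col=8)
  N (north): blocked, stay at (row=6, col=8)
  W (west): (row=6, col=8) -> (row=6, col=7)
  N (north): blocked, stay at (row=6, col=7)
Final: (row=6, col=7)

Answer: Final position: (row=6, col=7)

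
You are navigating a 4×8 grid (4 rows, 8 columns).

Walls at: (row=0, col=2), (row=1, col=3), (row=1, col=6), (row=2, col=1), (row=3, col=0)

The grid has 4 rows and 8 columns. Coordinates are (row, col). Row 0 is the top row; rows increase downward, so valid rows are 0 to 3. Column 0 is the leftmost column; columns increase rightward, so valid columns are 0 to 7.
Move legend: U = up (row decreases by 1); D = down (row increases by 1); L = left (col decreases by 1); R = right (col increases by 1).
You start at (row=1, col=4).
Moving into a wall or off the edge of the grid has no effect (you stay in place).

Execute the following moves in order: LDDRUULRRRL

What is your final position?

Start: (row=1, col=4)
  L (left): blocked, stay at (row=1, col=4)
  D (down): (row=1, col=4) -> (row=2, col=4)
  D (down): (row=2, col=4) -> (row=3, col=4)
  R (right): (row=3, col=4) -> (row=3, col=5)
  U (up): (row=3, col=5) -> (row=2, col=5)
  U (up): (row=2, col=5) -> (row=1, col=5)
  L (left): (row=1, col=5) -> (row=1, col=4)
  R (right): (row=1, col=4) -> (row=1, col=5)
  R (right): blocked, stay at (row=1, col=5)
  R (right): blocked, stay at (row=1, col=5)
  L (left): (row=1, col=5) -> (row=1, col=4)
Final: (row=1, col=4)

Answer: Final position: (row=1, col=4)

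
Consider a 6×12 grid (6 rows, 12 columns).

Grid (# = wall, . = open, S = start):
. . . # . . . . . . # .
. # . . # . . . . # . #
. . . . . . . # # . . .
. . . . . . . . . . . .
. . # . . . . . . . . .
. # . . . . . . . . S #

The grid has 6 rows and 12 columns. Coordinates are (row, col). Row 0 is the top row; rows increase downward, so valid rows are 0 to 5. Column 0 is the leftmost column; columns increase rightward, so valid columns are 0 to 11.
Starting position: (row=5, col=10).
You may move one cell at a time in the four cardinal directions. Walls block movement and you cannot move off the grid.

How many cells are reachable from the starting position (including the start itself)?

Answer: Reachable cells: 60

Derivation:
BFS flood-fill from (row=5, col=10):
  Distance 0: (row=5, col=10)
  Distance 1: (row=4, col=10), (row=5, col=9)
  Distance 2: (row=3, col=10), (row=4, col=9), (row=4, col=11), (row=5, col=8)
  Distance 3: (row=2, col=10), (row=3, col=9), (row=3, col=11), (row=4, col=8), (row=5, col=7)
  Distance 4: (row=1, col=10), (row=2, col=9), (row=2, col=11), (row=3, col=8), (row=4, col=7), (row=5, col=6)
  Distance 5: (row=3, col=7), (row=4, col=6), (row=5, col=5)
  Distance 6: (row=3, col=6), (row=4, col=5), (row=5, col=4)
  Distance 7: (row=2, col=6), (row=3, col=5), (row=4, col=4), (row=5, col=3)
  Distance 8: (row=1, col=6), (row=2, col=5), (row=3, col=4), (row=4, col=3), (row=5, col=2)
  Distance 9: (row=0, col=6), (row=1, col=5), (row=1, col=7), (row=2, col=4), (row=3, col=3)
  Distance 10: (row=0, col=5), (row=0, col=7), (row=1, col=8), (row=2, col=3), (row=3, col=2)
  Distance 11: (row=0, col=4), (row=0, col=8), (row=1, col=3), (row=2, col=2), (row=3, col=1)
  Distance 12: (row=0, col=9), (row=1, col=2), (row=2, col=1), (row=3, col=0), (row=4, col=1)
  Distance 13: (row=0, col=2), (row=2, col=0), (row=4, col=0)
  Distance 14: (row=0, col=1), (row=1, col=0), (row=5, col=0)
  Distance 15: (row=0, col=0)
Total reachable: 60 (grid has 61 open cells total)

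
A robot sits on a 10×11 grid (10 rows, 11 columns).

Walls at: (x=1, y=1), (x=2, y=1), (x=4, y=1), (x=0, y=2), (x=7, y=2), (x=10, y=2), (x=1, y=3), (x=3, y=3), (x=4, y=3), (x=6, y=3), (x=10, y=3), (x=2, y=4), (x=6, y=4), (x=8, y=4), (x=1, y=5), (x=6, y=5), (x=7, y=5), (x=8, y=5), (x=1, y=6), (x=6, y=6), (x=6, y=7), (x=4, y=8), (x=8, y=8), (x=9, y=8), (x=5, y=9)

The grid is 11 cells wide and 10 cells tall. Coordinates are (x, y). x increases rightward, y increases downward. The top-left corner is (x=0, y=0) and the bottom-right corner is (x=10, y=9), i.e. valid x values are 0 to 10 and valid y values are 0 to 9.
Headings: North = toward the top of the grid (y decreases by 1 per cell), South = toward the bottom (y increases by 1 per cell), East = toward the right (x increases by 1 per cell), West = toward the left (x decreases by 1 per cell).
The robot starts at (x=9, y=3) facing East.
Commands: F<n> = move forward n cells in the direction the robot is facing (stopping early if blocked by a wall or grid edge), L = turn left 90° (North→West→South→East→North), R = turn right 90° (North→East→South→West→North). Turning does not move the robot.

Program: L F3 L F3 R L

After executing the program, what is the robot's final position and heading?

Answer: Final position: (x=6, y=0), facing West

Derivation:
Start: (x=9, y=3), facing East
  L: turn left, now facing North
  F3: move forward 3, now at (x=9, y=0)
  L: turn left, now facing West
  F3: move forward 3, now at (x=6, y=0)
  R: turn right, now facing North
  L: turn left, now facing West
Final: (x=6, y=0), facing West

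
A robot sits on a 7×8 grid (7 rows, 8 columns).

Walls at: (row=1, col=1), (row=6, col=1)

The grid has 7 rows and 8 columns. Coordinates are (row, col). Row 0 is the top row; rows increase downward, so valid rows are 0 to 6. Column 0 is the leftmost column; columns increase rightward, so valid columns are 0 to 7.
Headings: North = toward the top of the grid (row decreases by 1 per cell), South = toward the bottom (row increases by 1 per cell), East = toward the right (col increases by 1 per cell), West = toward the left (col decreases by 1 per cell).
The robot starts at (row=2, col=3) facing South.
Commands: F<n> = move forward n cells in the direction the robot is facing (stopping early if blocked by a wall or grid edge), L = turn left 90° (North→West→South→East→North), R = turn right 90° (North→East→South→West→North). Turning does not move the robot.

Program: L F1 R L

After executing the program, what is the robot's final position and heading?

Answer: Final position: (row=2, col=4), facing East

Derivation:
Start: (row=2, col=3), facing South
  L: turn left, now facing East
  F1: move forward 1, now at (row=2, col=4)
  R: turn right, now facing South
  L: turn left, now facing East
Final: (row=2, col=4), facing East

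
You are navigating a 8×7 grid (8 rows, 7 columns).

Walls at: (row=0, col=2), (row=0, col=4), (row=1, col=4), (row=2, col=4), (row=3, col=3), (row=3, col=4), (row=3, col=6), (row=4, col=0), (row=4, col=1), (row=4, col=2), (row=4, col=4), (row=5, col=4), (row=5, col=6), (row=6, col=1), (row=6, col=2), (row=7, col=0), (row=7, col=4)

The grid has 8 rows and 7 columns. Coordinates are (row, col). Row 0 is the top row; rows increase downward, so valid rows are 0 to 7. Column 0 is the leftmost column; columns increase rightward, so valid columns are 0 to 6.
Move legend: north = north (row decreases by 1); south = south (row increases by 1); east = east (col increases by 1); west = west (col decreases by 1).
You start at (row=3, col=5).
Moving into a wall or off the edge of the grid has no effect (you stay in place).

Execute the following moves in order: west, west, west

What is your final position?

Start: (row=3, col=5)
  [×3]west (west): blocked, stay at (row=3, col=5)
Final: (row=3, col=5)

Answer: Final position: (row=3, col=5)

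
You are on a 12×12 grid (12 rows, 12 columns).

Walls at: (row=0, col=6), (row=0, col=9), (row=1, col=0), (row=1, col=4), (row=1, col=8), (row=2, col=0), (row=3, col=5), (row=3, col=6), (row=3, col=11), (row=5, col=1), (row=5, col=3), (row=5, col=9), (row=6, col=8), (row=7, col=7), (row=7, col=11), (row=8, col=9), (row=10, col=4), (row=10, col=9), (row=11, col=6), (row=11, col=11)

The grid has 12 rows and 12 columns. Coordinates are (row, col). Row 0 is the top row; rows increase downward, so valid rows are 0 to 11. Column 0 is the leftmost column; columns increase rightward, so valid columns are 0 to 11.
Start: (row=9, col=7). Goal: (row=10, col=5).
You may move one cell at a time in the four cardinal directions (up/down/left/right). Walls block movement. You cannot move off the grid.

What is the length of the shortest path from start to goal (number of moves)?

BFS from (row=9, col=7) until reaching (row=10, col=5):
  Distance 0: (row=9, col=7)
  Distance 1: (row=8, col=7), (row=9, col=6), (row=9, col=8), (row=10, col=7)
  Distance 2: (row=8, col=6), (row=8, col=8), (row=9, col=5), (row=9, col=9), (row=10, col=6), (row=10, col=8), (row=11, col=7)
  Distance 3: (row=7, col=6), (row=7, col=8), (row=8, col=5), (row=9, col=4), (row=9, col=10), (row=10, col=5), (row=11, col=8)  <- goal reached here
One shortest path (3 moves): (row=9, col=7) -> (row=9, col=6) -> (row=9, col=5) -> (row=10, col=5)

Answer: Shortest path length: 3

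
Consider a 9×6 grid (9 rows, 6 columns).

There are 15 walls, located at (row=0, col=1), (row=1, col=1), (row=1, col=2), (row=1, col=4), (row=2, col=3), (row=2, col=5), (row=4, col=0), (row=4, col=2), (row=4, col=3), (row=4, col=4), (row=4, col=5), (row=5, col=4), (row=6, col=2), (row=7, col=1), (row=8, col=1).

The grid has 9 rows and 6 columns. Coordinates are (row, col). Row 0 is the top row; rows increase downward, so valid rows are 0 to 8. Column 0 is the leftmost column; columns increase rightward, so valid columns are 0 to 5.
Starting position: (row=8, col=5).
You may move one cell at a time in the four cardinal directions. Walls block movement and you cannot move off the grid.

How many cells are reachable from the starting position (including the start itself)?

Answer: Reachable cells: 33

Derivation:
BFS flood-fill from (row=8, col=5):
  Distance 0: (row=8, col=5)
  Distance 1: (row=7, col=5), (row=8, col=4)
  Distance 2: (row=6, col=5), (row=7, col=4), (row=8, col=3)
  Distance 3: (row=5, col=5), (row=6, col=4), (row=7, col=3), (row=8, col=2)
  Distance 4: (row=6, col=3), (row=7, col=2)
  Distance 5: (row=5, col=3)
  Distance 6: (row=5, col=2)
  Distance 7: (row=5, col=1)
  Distance 8: (row=4, col=1), (row=5, col=0), (row=6, col=1)
  Distance 9: (row=3, col=1), (row=6, col=0)
  Distance 10: (row=2, col=1), (row=3, col=0), (row=3, col=2), (row=7, col=0)
  Distance 11: (row=2, col=0), (row=2, col=2), (row=3, col=3), (row=8, col=0)
  Distance 12: (row=1, col=0), (row=3, col=4)
  Distance 13: (row=0, col=0), (row=2, col=4), (row=3, col=5)
Total reachable: 33 (grid has 39 open cells total)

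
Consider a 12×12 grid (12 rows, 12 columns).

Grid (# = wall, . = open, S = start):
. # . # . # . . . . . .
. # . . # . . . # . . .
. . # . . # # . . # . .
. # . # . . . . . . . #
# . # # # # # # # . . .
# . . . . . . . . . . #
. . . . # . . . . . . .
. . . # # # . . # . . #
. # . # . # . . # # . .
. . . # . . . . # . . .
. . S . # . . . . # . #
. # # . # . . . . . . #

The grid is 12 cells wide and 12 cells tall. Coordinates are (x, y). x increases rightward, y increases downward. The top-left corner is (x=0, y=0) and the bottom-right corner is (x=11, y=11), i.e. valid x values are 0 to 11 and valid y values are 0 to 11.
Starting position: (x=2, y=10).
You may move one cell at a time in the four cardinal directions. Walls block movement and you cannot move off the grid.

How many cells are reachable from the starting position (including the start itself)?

BFS flood-fill from (x=2, y=10):
  Distance 0: (x=2, y=10)
  Distance 1: (x=2, y=9), (x=1, y=10), (x=3, y=10)
  Distance 2: (x=2, y=8), (x=1, y=9), (x=0, y=10), (x=3, y=11)
  Distance 3: (x=2, y=7), (x=0, y=9), (x=0, y=11)
  Distance 4: (x=2, y=6), (x=1, y=7), (x=0, y=8)
  Distance 5: (x=2, y=5), (x=1, y=6), (x=3, y=6), (x=0, y=7)
  Distance 6: (x=1, y=5), (x=3, y=5), (x=0, y=6)
  Distance 7: (x=1, y=4), (x=4, y=5)
  Distance 8: (x=5, y=5)
  Distance 9: (x=6, y=5), (x=5, y=6)
  Distance 10: (x=7, y=5), (x=6, y=6)
  Distance 11: (x=8, y=5), (x=7, y=6), (x=6, y=7)
  Distance 12: (x=9, y=5), (x=8, y=6), (x=7, y=7), (x=6, y=8)
  Distance 13: (x=9, y=4), (x=10, y=5), (x=9, y=6), (x=7, y=8), (x=6, y=9)
  Distance 14: (x=9, y=3), (x=10, y=4), (x=10, y=6), (x=9, y=7), (x=5, y=9), (x=7, y=9), (x=6, y=10)
  Distance 15: (x=8, y=3), (x=10, y=3), (x=11, y=4), (x=11, y=6), (x=10, y=7), (x=4, y=9), (x=5, y=10), (x=7, y=10), (x=6, y=11)
  Distance 16: (x=8, y=2), (x=10, y=2), (x=7, y=3), (x=4, y=8), (x=10, y=8), (x=8, y=10), (x=5, y=11), (x=7, y=11)
  Distance 17: (x=10, y=1), (x=7, y=2), (x=11, y=2), (x=6, y=3), (x=11, y=8), (x=10, y=9), (x=8, y=11)
  Distance 18: (x=10, y=0), (x=7, y=1), (x=9, y=1), (x=11, y=1), (x=5, y=3), (x=9, y=9), (x=11, y=9), (x=10, y=10), (x=9, y=11)
  Distance 19: (x=7, y=0), (x=9, y=0), (x=11, y=0), (x=6, y=1), (x=4, y=3), (x=10, y=11)
  Distance 20: (x=6, y=0), (x=8, y=0), (x=5, y=1), (x=4, y=2)
  Distance 21: (x=3, y=2)
  Distance 22: (x=3, y=1)
  Distance 23: (x=2, y=1)
  Distance 24: (x=2, y=0)
Total reachable: 94 (grid has 101 open cells total)

Answer: Reachable cells: 94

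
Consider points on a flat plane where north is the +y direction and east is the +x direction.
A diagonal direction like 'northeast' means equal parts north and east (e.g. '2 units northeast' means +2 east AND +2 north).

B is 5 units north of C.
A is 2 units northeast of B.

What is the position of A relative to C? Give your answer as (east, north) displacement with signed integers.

Place C at the origin (east=0, north=0).
  B is 5 units north of C: delta (east=+0, north=+5); B at (east=0, north=5).
  A is 2 units northeast of B: delta (east=+2, north=+2); A at (east=2, north=7).
Therefore A relative to C: (east=2, north=7).

Answer: A is at (east=2, north=7) relative to C.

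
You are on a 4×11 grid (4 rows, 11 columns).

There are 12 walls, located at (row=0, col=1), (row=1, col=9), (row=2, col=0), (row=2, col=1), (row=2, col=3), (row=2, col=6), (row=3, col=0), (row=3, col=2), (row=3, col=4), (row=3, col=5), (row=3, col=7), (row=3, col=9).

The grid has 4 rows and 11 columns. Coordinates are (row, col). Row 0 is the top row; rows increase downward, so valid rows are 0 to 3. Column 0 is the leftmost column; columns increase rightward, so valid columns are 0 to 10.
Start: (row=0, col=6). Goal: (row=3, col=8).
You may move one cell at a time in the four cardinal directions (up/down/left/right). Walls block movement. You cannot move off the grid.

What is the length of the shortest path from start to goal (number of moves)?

Answer: Shortest path length: 5

Derivation:
BFS from (row=0, col=6) until reaching (row=3, col=8):
  Distance 0: (row=0, col=6)
  Distance 1: (row=0, col=5), (row=0, col=7), (row=1, col=6)
  Distance 2: (row=0, col=4), (row=0, col=8), (row=1, col=5), (row=1, col=7)
  Distance 3: (row=0, col=3), (row=0, col=9), (row=1, col=4), (row=1, col=8), (row=2, col=5), (row=2, col=7)
  Distance 4: (row=0, col=2), (row=0, col=10), (row=1, col=3), (row=2, col=4), (row=2, col=8)
  Distance 5: (row=1, col=2), (row=1, col=10), (row=2, col=9), (row=3, col=8)  <- goal reached here
One shortest path (5 moves): (row=0, col=6) -> (row=0, col=7) -> (row=0, col=8) -> (row=1, col=8) -> (row=2, col=8) -> (row=3, col=8)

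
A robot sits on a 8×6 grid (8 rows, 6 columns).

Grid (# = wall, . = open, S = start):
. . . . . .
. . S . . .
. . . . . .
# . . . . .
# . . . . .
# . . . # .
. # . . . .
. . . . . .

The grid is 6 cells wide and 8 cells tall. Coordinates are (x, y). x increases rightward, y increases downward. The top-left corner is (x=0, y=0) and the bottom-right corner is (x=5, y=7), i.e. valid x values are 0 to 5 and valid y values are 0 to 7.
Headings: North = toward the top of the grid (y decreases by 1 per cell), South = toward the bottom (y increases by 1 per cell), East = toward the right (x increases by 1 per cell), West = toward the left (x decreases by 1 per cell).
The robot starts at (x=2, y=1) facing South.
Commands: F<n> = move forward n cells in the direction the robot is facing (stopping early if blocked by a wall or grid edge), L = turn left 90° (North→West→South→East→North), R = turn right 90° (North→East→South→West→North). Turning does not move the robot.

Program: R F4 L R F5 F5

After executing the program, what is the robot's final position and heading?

Start: (x=2, y=1), facing South
  R: turn right, now facing West
  F4: move forward 2/4 (blocked), now at (x=0, y=1)
  L: turn left, now facing South
  R: turn right, now facing West
  F5: move forward 0/5 (blocked), now at (x=0, y=1)
  F5: move forward 0/5 (blocked), now at (x=0, y=1)
Final: (x=0, y=1), facing West

Answer: Final position: (x=0, y=1), facing West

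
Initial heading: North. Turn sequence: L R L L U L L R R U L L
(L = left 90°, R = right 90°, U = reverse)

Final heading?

Start: North
  L (left (90° counter-clockwise)) -> West
  R (right (90° clockwise)) -> North
  L (left (90° counter-clockwise)) -> West
  L (left (90° counter-clockwise)) -> South
  U (U-turn (180°)) -> North
  L (left (90° counter-clockwise)) -> West
  L (left (90° counter-clockwise)) -> South
  R (right (90° clockwise)) -> West
  R (right (90° clockwise)) -> North
  U (U-turn (180°)) -> South
  L (left (90° counter-clockwise)) -> East
  L (left (90° counter-clockwise)) -> North
Final: North

Answer: Final heading: North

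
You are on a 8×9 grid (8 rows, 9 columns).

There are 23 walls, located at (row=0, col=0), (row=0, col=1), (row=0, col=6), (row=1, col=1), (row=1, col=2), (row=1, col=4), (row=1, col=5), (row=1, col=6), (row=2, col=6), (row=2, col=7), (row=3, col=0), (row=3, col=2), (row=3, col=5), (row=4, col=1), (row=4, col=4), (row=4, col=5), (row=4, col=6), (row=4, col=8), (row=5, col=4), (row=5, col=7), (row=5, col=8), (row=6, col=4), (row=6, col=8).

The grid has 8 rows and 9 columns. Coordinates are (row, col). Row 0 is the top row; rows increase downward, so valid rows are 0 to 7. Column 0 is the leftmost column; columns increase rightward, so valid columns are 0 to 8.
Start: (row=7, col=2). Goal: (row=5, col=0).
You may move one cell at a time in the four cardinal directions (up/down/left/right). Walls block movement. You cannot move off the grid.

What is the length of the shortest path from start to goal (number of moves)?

BFS from (row=7, col=2) until reaching (row=5, col=0):
  Distance 0: (row=7, col=2)
  Distance 1: (row=6, col=2), (row=7, col=1), (row=7, col=3)
  Distance 2: (row=5, col=2), (row=6, col=1), (row=6, col=3), (row=7, col=0), (row=7, col=4)
  Distance 3: (row=4, col=2), (row=5, col=1), (row=5, col=3), (row=6, col=0), (row=7, col=5)
  Distance 4: (row=4, col=3), (row=5, col=0), (row=6, col=5), (row=7, col=6)  <- goal reached here
One shortest path (4 moves): (row=7, col=2) -> (row=7, col=1) -> (row=7, col=0) -> (row=6, col=0) -> (row=5, col=0)

Answer: Shortest path length: 4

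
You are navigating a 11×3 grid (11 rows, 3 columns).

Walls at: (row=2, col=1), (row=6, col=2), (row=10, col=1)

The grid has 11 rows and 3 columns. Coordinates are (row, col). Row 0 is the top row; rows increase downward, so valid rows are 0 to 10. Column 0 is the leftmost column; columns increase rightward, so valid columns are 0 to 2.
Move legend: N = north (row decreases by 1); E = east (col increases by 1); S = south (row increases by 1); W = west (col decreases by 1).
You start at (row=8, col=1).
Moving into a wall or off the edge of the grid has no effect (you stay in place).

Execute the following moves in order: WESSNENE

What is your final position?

Answer: Final position: (row=7, col=2)

Derivation:
Start: (row=8, col=1)
  W (west): (row=8, col=1) -> (row=8, col=0)
  E (east): (row=8, col=0) -> (row=8, col=1)
  S (south): (row=8, col=1) -> (row=9, col=1)
  S (south): blocked, stay at (row=9, col=1)
  N (north): (row=9, col=1) -> (row=8, col=1)
  E (east): (row=8, col=1) -> (row=8, col=2)
  N (north): (row=8, col=2) -> (row=7, col=2)
  E (east): blocked, stay at (row=7, col=2)
Final: (row=7, col=2)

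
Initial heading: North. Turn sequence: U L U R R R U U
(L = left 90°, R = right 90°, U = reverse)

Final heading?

Start: North
  U (U-turn (180°)) -> South
  L (left (90° counter-clockwise)) -> East
  U (U-turn (180°)) -> West
  R (right (90° clockwise)) -> North
  R (right (90° clockwise)) -> East
  R (right (90° clockwise)) -> South
  U (U-turn (180°)) -> North
  U (U-turn (180°)) -> South
Final: South

Answer: Final heading: South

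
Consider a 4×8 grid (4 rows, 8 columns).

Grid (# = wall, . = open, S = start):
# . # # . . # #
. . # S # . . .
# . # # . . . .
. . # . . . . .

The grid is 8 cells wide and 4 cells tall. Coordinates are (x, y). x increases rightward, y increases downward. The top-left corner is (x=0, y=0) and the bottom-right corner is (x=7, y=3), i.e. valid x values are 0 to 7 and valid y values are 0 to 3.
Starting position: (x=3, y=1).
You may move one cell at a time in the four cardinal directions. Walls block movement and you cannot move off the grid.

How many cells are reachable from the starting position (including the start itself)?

Answer: Reachable cells: 1

Derivation:
BFS flood-fill from (x=3, y=1):
  Distance 0: (x=3, y=1)
Total reachable: 1 (grid has 21 open cells total)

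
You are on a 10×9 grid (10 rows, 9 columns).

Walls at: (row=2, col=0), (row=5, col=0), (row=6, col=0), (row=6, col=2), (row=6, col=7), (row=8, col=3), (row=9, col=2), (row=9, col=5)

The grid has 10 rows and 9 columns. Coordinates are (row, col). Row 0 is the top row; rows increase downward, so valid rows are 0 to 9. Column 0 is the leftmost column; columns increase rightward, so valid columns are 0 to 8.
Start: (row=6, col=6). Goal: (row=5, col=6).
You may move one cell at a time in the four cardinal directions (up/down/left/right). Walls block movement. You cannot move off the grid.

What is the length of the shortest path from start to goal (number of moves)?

Answer: Shortest path length: 1

Derivation:
BFS from (row=6, col=6) until reaching (row=5, col=6):
  Distance 0: (row=6, col=6)
  Distance 1: (row=5, col=6), (row=6, col=5), (row=7, col=6)  <- goal reached here
One shortest path (1 moves): (row=6, col=6) -> (row=5, col=6)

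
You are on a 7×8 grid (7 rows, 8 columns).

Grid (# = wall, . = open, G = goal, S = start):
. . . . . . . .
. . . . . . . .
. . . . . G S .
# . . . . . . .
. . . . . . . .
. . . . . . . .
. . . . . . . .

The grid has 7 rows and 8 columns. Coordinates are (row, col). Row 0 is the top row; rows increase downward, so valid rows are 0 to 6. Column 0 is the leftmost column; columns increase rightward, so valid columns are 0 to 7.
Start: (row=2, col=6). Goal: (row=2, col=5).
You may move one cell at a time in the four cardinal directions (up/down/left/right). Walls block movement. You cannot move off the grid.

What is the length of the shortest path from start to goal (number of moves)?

BFS from (row=2, col=6) until reaching (row=2, col=5):
  Distance 0: (row=2, col=6)
  Distance 1: (row=1, col=6), (row=2, col=5), (row=2, col=7), (row=3, col=6)  <- goal reached here
One shortest path (1 moves): (row=2, col=6) -> (row=2, col=5)

Answer: Shortest path length: 1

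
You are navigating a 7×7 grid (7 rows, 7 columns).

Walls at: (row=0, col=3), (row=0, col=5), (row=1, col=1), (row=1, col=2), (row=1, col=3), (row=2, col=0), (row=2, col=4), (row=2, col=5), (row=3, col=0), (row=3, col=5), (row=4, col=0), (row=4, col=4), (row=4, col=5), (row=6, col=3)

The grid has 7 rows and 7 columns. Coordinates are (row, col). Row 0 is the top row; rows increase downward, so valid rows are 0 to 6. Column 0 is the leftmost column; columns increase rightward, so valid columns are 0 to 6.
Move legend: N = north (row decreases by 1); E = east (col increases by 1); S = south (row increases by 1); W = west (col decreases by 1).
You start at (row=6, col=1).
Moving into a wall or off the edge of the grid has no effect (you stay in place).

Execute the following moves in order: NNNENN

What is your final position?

Answer: Final position: (row=2, col=2)

Derivation:
Start: (row=6, col=1)
  N (north): (row=6, col=1) -> (row=5, col=1)
  N (north): (row=5, col=1) -> (row=4, col=1)
  N (north): (row=4, col=1) -> (row=3, col=1)
  E (east): (row=3, col=1) -> (row=3, col=2)
  N (north): (row=3, col=2) -> (row=2, col=2)
  N (north): blocked, stay at (row=2, col=2)
Final: (row=2, col=2)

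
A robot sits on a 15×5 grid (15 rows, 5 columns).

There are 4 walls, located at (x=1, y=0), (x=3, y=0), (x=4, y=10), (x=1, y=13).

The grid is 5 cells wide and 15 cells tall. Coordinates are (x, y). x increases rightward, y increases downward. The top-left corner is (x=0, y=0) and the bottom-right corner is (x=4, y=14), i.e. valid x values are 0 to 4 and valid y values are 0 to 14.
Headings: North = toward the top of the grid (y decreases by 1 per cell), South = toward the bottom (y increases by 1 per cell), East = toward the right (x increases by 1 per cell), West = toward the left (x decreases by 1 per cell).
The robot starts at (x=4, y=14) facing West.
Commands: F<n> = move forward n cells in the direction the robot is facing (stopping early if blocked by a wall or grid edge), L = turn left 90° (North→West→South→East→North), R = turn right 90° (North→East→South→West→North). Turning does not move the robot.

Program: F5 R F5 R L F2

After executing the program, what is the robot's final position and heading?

Start: (x=4, y=14), facing West
  F5: move forward 4/5 (blocked), now at (x=0, y=14)
  R: turn right, now facing North
  F5: move forward 5, now at (x=0, y=9)
  R: turn right, now facing East
  L: turn left, now facing North
  F2: move forward 2, now at (x=0, y=7)
Final: (x=0, y=7), facing North

Answer: Final position: (x=0, y=7), facing North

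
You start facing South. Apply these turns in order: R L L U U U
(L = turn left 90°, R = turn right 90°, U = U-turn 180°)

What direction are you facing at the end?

Start: South
  R (right (90° clockwise)) -> West
  L (left (90° counter-clockwise)) -> South
  L (left (90° counter-clockwise)) -> East
  U (U-turn (180°)) -> West
  U (U-turn (180°)) -> East
  U (U-turn (180°)) -> West
Final: West

Answer: Final heading: West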